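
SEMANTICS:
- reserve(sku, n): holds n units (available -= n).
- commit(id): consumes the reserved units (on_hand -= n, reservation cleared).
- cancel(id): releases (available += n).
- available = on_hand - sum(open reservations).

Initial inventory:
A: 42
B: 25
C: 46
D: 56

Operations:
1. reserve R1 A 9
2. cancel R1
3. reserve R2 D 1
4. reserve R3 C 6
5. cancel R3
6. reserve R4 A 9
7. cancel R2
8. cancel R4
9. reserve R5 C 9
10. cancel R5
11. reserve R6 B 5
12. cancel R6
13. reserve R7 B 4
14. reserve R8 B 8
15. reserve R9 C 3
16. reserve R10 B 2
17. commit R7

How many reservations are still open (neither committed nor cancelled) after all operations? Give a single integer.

Step 1: reserve R1 A 9 -> on_hand[A=42 B=25 C=46 D=56] avail[A=33 B=25 C=46 D=56] open={R1}
Step 2: cancel R1 -> on_hand[A=42 B=25 C=46 D=56] avail[A=42 B=25 C=46 D=56] open={}
Step 3: reserve R2 D 1 -> on_hand[A=42 B=25 C=46 D=56] avail[A=42 B=25 C=46 D=55] open={R2}
Step 4: reserve R3 C 6 -> on_hand[A=42 B=25 C=46 D=56] avail[A=42 B=25 C=40 D=55] open={R2,R3}
Step 5: cancel R3 -> on_hand[A=42 B=25 C=46 D=56] avail[A=42 B=25 C=46 D=55] open={R2}
Step 6: reserve R4 A 9 -> on_hand[A=42 B=25 C=46 D=56] avail[A=33 B=25 C=46 D=55] open={R2,R4}
Step 7: cancel R2 -> on_hand[A=42 B=25 C=46 D=56] avail[A=33 B=25 C=46 D=56] open={R4}
Step 8: cancel R4 -> on_hand[A=42 B=25 C=46 D=56] avail[A=42 B=25 C=46 D=56] open={}
Step 9: reserve R5 C 9 -> on_hand[A=42 B=25 C=46 D=56] avail[A=42 B=25 C=37 D=56] open={R5}
Step 10: cancel R5 -> on_hand[A=42 B=25 C=46 D=56] avail[A=42 B=25 C=46 D=56] open={}
Step 11: reserve R6 B 5 -> on_hand[A=42 B=25 C=46 D=56] avail[A=42 B=20 C=46 D=56] open={R6}
Step 12: cancel R6 -> on_hand[A=42 B=25 C=46 D=56] avail[A=42 B=25 C=46 D=56] open={}
Step 13: reserve R7 B 4 -> on_hand[A=42 B=25 C=46 D=56] avail[A=42 B=21 C=46 D=56] open={R7}
Step 14: reserve R8 B 8 -> on_hand[A=42 B=25 C=46 D=56] avail[A=42 B=13 C=46 D=56] open={R7,R8}
Step 15: reserve R9 C 3 -> on_hand[A=42 B=25 C=46 D=56] avail[A=42 B=13 C=43 D=56] open={R7,R8,R9}
Step 16: reserve R10 B 2 -> on_hand[A=42 B=25 C=46 D=56] avail[A=42 B=11 C=43 D=56] open={R10,R7,R8,R9}
Step 17: commit R7 -> on_hand[A=42 B=21 C=46 D=56] avail[A=42 B=11 C=43 D=56] open={R10,R8,R9}
Open reservations: ['R10', 'R8', 'R9'] -> 3

Answer: 3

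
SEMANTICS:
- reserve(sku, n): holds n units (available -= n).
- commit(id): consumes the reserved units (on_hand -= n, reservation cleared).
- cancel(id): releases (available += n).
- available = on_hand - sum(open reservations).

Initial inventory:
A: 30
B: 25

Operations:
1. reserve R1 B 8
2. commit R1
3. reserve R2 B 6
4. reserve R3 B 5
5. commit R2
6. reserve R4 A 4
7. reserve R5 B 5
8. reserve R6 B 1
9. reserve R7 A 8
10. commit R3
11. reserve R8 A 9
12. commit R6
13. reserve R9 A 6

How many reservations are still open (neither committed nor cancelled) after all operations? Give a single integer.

Answer: 5

Derivation:
Step 1: reserve R1 B 8 -> on_hand[A=30 B=25] avail[A=30 B=17] open={R1}
Step 2: commit R1 -> on_hand[A=30 B=17] avail[A=30 B=17] open={}
Step 3: reserve R2 B 6 -> on_hand[A=30 B=17] avail[A=30 B=11] open={R2}
Step 4: reserve R3 B 5 -> on_hand[A=30 B=17] avail[A=30 B=6] open={R2,R3}
Step 5: commit R2 -> on_hand[A=30 B=11] avail[A=30 B=6] open={R3}
Step 6: reserve R4 A 4 -> on_hand[A=30 B=11] avail[A=26 B=6] open={R3,R4}
Step 7: reserve R5 B 5 -> on_hand[A=30 B=11] avail[A=26 B=1] open={R3,R4,R5}
Step 8: reserve R6 B 1 -> on_hand[A=30 B=11] avail[A=26 B=0] open={R3,R4,R5,R6}
Step 9: reserve R7 A 8 -> on_hand[A=30 B=11] avail[A=18 B=0] open={R3,R4,R5,R6,R7}
Step 10: commit R3 -> on_hand[A=30 B=6] avail[A=18 B=0] open={R4,R5,R6,R7}
Step 11: reserve R8 A 9 -> on_hand[A=30 B=6] avail[A=9 B=0] open={R4,R5,R6,R7,R8}
Step 12: commit R6 -> on_hand[A=30 B=5] avail[A=9 B=0] open={R4,R5,R7,R8}
Step 13: reserve R9 A 6 -> on_hand[A=30 B=5] avail[A=3 B=0] open={R4,R5,R7,R8,R9}
Open reservations: ['R4', 'R5', 'R7', 'R8', 'R9'] -> 5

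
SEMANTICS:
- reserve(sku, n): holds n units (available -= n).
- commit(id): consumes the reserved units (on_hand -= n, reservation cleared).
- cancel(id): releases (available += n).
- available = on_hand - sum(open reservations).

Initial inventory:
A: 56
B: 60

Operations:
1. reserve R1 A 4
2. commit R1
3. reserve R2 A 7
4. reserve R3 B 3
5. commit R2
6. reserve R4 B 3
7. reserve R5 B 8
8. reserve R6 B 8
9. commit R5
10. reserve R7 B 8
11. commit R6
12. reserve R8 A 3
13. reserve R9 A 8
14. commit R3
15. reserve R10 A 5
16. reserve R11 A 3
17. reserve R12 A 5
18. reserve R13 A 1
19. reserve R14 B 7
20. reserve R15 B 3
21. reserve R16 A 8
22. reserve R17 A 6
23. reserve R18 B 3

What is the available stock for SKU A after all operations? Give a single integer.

Answer: 6

Derivation:
Step 1: reserve R1 A 4 -> on_hand[A=56 B=60] avail[A=52 B=60] open={R1}
Step 2: commit R1 -> on_hand[A=52 B=60] avail[A=52 B=60] open={}
Step 3: reserve R2 A 7 -> on_hand[A=52 B=60] avail[A=45 B=60] open={R2}
Step 4: reserve R3 B 3 -> on_hand[A=52 B=60] avail[A=45 B=57] open={R2,R3}
Step 5: commit R2 -> on_hand[A=45 B=60] avail[A=45 B=57] open={R3}
Step 6: reserve R4 B 3 -> on_hand[A=45 B=60] avail[A=45 B=54] open={R3,R4}
Step 7: reserve R5 B 8 -> on_hand[A=45 B=60] avail[A=45 B=46] open={R3,R4,R5}
Step 8: reserve R6 B 8 -> on_hand[A=45 B=60] avail[A=45 B=38] open={R3,R4,R5,R6}
Step 9: commit R5 -> on_hand[A=45 B=52] avail[A=45 B=38] open={R3,R4,R6}
Step 10: reserve R7 B 8 -> on_hand[A=45 B=52] avail[A=45 B=30] open={R3,R4,R6,R7}
Step 11: commit R6 -> on_hand[A=45 B=44] avail[A=45 B=30] open={R3,R4,R7}
Step 12: reserve R8 A 3 -> on_hand[A=45 B=44] avail[A=42 B=30] open={R3,R4,R7,R8}
Step 13: reserve R9 A 8 -> on_hand[A=45 B=44] avail[A=34 B=30] open={R3,R4,R7,R8,R9}
Step 14: commit R3 -> on_hand[A=45 B=41] avail[A=34 B=30] open={R4,R7,R8,R9}
Step 15: reserve R10 A 5 -> on_hand[A=45 B=41] avail[A=29 B=30] open={R10,R4,R7,R8,R9}
Step 16: reserve R11 A 3 -> on_hand[A=45 B=41] avail[A=26 B=30] open={R10,R11,R4,R7,R8,R9}
Step 17: reserve R12 A 5 -> on_hand[A=45 B=41] avail[A=21 B=30] open={R10,R11,R12,R4,R7,R8,R9}
Step 18: reserve R13 A 1 -> on_hand[A=45 B=41] avail[A=20 B=30] open={R10,R11,R12,R13,R4,R7,R8,R9}
Step 19: reserve R14 B 7 -> on_hand[A=45 B=41] avail[A=20 B=23] open={R10,R11,R12,R13,R14,R4,R7,R8,R9}
Step 20: reserve R15 B 3 -> on_hand[A=45 B=41] avail[A=20 B=20] open={R10,R11,R12,R13,R14,R15,R4,R7,R8,R9}
Step 21: reserve R16 A 8 -> on_hand[A=45 B=41] avail[A=12 B=20] open={R10,R11,R12,R13,R14,R15,R16,R4,R7,R8,R9}
Step 22: reserve R17 A 6 -> on_hand[A=45 B=41] avail[A=6 B=20] open={R10,R11,R12,R13,R14,R15,R16,R17,R4,R7,R8,R9}
Step 23: reserve R18 B 3 -> on_hand[A=45 B=41] avail[A=6 B=17] open={R10,R11,R12,R13,R14,R15,R16,R17,R18,R4,R7,R8,R9}
Final available[A] = 6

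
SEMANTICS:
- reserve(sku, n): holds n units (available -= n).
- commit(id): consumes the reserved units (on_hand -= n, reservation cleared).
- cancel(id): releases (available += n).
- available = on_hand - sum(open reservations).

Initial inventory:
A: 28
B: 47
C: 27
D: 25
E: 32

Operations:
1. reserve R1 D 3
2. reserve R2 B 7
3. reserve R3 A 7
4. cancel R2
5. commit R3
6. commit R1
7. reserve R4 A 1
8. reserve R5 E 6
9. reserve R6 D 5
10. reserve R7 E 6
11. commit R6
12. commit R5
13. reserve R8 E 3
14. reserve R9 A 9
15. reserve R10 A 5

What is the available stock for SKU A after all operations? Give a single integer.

Step 1: reserve R1 D 3 -> on_hand[A=28 B=47 C=27 D=25 E=32] avail[A=28 B=47 C=27 D=22 E=32] open={R1}
Step 2: reserve R2 B 7 -> on_hand[A=28 B=47 C=27 D=25 E=32] avail[A=28 B=40 C=27 D=22 E=32] open={R1,R2}
Step 3: reserve R3 A 7 -> on_hand[A=28 B=47 C=27 D=25 E=32] avail[A=21 B=40 C=27 D=22 E=32] open={R1,R2,R3}
Step 4: cancel R2 -> on_hand[A=28 B=47 C=27 D=25 E=32] avail[A=21 B=47 C=27 D=22 E=32] open={R1,R3}
Step 5: commit R3 -> on_hand[A=21 B=47 C=27 D=25 E=32] avail[A=21 B=47 C=27 D=22 E=32] open={R1}
Step 6: commit R1 -> on_hand[A=21 B=47 C=27 D=22 E=32] avail[A=21 B=47 C=27 D=22 E=32] open={}
Step 7: reserve R4 A 1 -> on_hand[A=21 B=47 C=27 D=22 E=32] avail[A=20 B=47 C=27 D=22 E=32] open={R4}
Step 8: reserve R5 E 6 -> on_hand[A=21 B=47 C=27 D=22 E=32] avail[A=20 B=47 C=27 D=22 E=26] open={R4,R5}
Step 9: reserve R6 D 5 -> on_hand[A=21 B=47 C=27 D=22 E=32] avail[A=20 B=47 C=27 D=17 E=26] open={R4,R5,R6}
Step 10: reserve R7 E 6 -> on_hand[A=21 B=47 C=27 D=22 E=32] avail[A=20 B=47 C=27 D=17 E=20] open={R4,R5,R6,R7}
Step 11: commit R6 -> on_hand[A=21 B=47 C=27 D=17 E=32] avail[A=20 B=47 C=27 D=17 E=20] open={R4,R5,R7}
Step 12: commit R5 -> on_hand[A=21 B=47 C=27 D=17 E=26] avail[A=20 B=47 C=27 D=17 E=20] open={R4,R7}
Step 13: reserve R8 E 3 -> on_hand[A=21 B=47 C=27 D=17 E=26] avail[A=20 B=47 C=27 D=17 E=17] open={R4,R7,R8}
Step 14: reserve R9 A 9 -> on_hand[A=21 B=47 C=27 D=17 E=26] avail[A=11 B=47 C=27 D=17 E=17] open={R4,R7,R8,R9}
Step 15: reserve R10 A 5 -> on_hand[A=21 B=47 C=27 D=17 E=26] avail[A=6 B=47 C=27 D=17 E=17] open={R10,R4,R7,R8,R9}
Final available[A] = 6

Answer: 6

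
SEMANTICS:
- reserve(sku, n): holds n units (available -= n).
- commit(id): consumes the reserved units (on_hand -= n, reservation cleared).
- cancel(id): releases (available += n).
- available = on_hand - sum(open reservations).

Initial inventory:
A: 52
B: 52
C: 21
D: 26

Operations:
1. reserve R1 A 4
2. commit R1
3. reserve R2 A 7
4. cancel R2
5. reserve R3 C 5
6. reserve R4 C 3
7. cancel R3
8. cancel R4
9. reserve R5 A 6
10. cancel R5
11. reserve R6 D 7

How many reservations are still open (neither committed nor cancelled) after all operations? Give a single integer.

Answer: 1

Derivation:
Step 1: reserve R1 A 4 -> on_hand[A=52 B=52 C=21 D=26] avail[A=48 B=52 C=21 D=26] open={R1}
Step 2: commit R1 -> on_hand[A=48 B=52 C=21 D=26] avail[A=48 B=52 C=21 D=26] open={}
Step 3: reserve R2 A 7 -> on_hand[A=48 B=52 C=21 D=26] avail[A=41 B=52 C=21 D=26] open={R2}
Step 4: cancel R2 -> on_hand[A=48 B=52 C=21 D=26] avail[A=48 B=52 C=21 D=26] open={}
Step 5: reserve R3 C 5 -> on_hand[A=48 B=52 C=21 D=26] avail[A=48 B=52 C=16 D=26] open={R3}
Step 6: reserve R4 C 3 -> on_hand[A=48 B=52 C=21 D=26] avail[A=48 B=52 C=13 D=26] open={R3,R4}
Step 7: cancel R3 -> on_hand[A=48 B=52 C=21 D=26] avail[A=48 B=52 C=18 D=26] open={R4}
Step 8: cancel R4 -> on_hand[A=48 B=52 C=21 D=26] avail[A=48 B=52 C=21 D=26] open={}
Step 9: reserve R5 A 6 -> on_hand[A=48 B=52 C=21 D=26] avail[A=42 B=52 C=21 D=26] open={R5}
Step 10: cancel R5 -> on_hand[A=48 B=52 C=21 D=26] avail[A=48 B=52 C=21 D=26] open={}
Step 11: reserve R6 D 7 -> on_hand[A=48 B=52 C=21 D=26] avail[A=48 B=52 C=21 D=19] open={R6}
Open reservations: ['R6'] -> 1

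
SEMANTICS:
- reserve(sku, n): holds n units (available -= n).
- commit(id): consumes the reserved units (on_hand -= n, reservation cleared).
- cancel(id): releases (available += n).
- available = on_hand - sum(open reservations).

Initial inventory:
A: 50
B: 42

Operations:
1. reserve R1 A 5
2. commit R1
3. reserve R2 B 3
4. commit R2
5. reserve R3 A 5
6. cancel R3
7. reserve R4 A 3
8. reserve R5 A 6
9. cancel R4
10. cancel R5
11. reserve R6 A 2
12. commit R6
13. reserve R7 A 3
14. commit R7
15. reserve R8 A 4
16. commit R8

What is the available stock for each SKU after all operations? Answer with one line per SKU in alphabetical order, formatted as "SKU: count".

Answer: A: 36
B: 39

Derivation:
Step 1: reserve R1 A 5 -> on_hand[A=50 B=42] avail[A=45 B=42] open={R1}
Step 2: commit R1 -> on_hand[A=45 B=42] avail[A=45 B=42] open={}
Step 3: reserve R2 B 3 -> on_hand[A=45 B=42] avail[A=45 B=39] open={R2}
Step 4: commit R2 -> on_hand[A=45 B=39] avail[A=45 B=39] open={}
Step 5: reserve R3 A 5 -> on_hand[A=45 B=39] avail[A=40 B=39] open={R3}
Step 6: cancel R3 -> on_hand[A=45 B=39] avail[A=45 B=39] open={}
Step 7: reserve R4 A 3 -> on_hand[A=45 B=39] avail[A=42 B=39] open={R4}
Step 8: reserve R5 A 6 -> on_hand[A=45 B=39] avail[A=36 B=39] open={R4,R5}
Step 9: cancel R4 -> on_hand[A=45 B=39] avail[A=39 B=39] open={R5}
Step 10: cancel R5 -> on_hand[A=45 B=39] avail[A=45 B=39] open={}
Step 11: reserve R6 A 2 -> on_hand[A=45 B=39] avail[A=43 B=39] open={R6}
Step 12: commit R6 -> on_hand[A=43 B=39] avail[A=43 B=39] open={}
Step 13: reserve R7 A 3 -> on_hand[A=43 B=39] avail[A=40 B=39] open={R7}
Step 14: commit R7 -> on_hand[A=40 B=39] avail[A=40 B=39] open={}
Step 15: reserve R8 A 4 -> on_hand[A=40 B=39] avail[A=36 B=39] open={R8}
Step 16: commit R8 -> on_hand[A=36 B=39] avail[A=36 B=39] open={}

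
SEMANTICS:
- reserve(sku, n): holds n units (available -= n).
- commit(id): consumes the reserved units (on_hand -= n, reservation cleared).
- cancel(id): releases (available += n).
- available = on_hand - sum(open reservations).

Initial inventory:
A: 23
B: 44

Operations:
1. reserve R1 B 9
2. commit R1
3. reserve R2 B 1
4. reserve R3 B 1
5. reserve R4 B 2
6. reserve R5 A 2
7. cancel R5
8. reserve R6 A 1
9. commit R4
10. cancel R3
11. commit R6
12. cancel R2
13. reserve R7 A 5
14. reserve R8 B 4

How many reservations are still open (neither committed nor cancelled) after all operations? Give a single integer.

Answer: 2

Derivation:
Step 1: reserve R1 B 9 -> on_hand[A=23 B=44] avail[A=23 B=35] open={R1}
Step 2: commit R1 -> on_hand[A=23 B=35] avail[A=23 B=35] open={}
Step 3: reserve R2 B 1 -> on_hand[A=23 B=35] avail[A=23 B=34] open={R2}
Step 4: reserve R3 B 1 -> on_hand[A=23 B=35] avail[A=23 B=33] open={R2,R3}
Step 5: reserve R4 B 2 -> on_hand[A=23 B=35] avail[A=23 B=31] open={R2,R3,R4}
Step 6: reserve R5 A 2 -> on_hand[A=23 B=35] avail[A=21 B=31] open={R2,R3,R4,R5}
Step 7: cancel R5 -> on_hand[A=23 B=35] avail[A=23 B=31] open={R2,R3,R4}
Step 8: reserve R6 A 1 -> on_hand[A=23 B=35] avail[A=22 B=31] open={R2,R3,R4,R6}
Step 9: commit R4 -> on_hand[A=23 B=33] avail[A=22 B=31] open={R2,R3,R6}
Step 10: cancel R3 -> on_hand[A=23 B=33] avail[A=22 B=32] open={R2,R6}
Step 11: commit R6 -> on_hand[A=22 B=33] avail[A=22 B=32] open={R2}
Step 12: cancel R2 -> on_hand[A=22 B=33] avail[A=22 B=33] open={}
Step 13: reserve R7 A 5 -> on_hand[A=22 B=33] avail[A=17 B=33] open={R7}
Step 14: reserve R8 B 4 -> on_hand[A=22 B=33] avail[A=17 B=29] open={R7,R8}
Open reservations: ['R7', 'R8'] -> 2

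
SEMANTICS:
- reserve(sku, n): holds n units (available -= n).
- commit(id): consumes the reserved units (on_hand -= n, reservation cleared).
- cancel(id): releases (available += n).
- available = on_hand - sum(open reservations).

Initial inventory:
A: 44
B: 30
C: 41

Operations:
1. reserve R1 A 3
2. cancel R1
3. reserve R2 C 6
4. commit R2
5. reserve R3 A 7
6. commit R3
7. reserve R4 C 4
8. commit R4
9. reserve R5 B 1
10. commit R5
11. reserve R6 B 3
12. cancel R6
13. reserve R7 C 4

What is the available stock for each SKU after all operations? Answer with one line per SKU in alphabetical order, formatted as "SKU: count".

Step 1: reserve R1 A 3 -> on_hand[A=44 B=30 C=41] avail[A=41 B=30 C=41] open={R1}
Step 2: cancel R1 -> on_hand[A=44 B=30 C=41] avail[A=44 B=30 C=41] open={}
Step 3: reserve R2 C 6 -> on_hand[A=44 B=30 C=41] avail[A=44 B=30 C=35] open={R2}
Step 4: commit R2 -> on_hand[A=44 B=30 C=35] avail[A=44 B=30 C=35] open={}
Step 5: reserve R3 A 7 -> on_hand[A=44 B=30 C=35] avail[A=37 B=30 C=35] open={R3}
Step 6: commit R3 -> on_hand[A=37 B=30 C=35] avail[A=37 B=30 C=35] open={}
Step 7: reserve R4 C 4 -> on_hand[A=37 B=30 C=35] avail[A=37 B=30 C=31] open={R4}
Step 8: commit R4 -> on_hand[A=37 B=30 C=31] avail[A=37 B=30 C=31] open={}
Step 9: reserve R5 B 1 -> on_hand[A=37 B=30 C=31] avail[A=37 B=29 C=31] open={R5}
Step 10: commit R5 -> on_hand[A=37 B=29 C=31] avail[A=37 B=29 C=31] open={}
Step 11: reserve R6 B 3 -> on_hand[A=37 B=29 C=31] avail[A=37 B=26 C=31] open={R6}
Step 12: cancel R6 -> on_hand[A=37 B=29 C=31] avail[A=37 B=29 C=31] open={}
Step 13: reserve R7 C 4 -> on_hand[A=37 B=29 C=31] avail[A=37 B=29 C=27] open={R7}

Answer: A: 37
B: 29
C: 27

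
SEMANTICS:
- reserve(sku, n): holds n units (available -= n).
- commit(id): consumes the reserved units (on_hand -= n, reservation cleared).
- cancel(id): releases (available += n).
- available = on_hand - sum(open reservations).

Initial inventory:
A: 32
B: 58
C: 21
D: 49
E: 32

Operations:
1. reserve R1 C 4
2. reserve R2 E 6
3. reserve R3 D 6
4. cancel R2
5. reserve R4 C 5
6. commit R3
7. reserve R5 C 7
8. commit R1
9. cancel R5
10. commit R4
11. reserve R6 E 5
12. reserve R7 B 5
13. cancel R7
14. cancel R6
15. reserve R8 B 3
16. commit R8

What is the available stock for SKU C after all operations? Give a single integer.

Step 1: reserve R1 C 4 -> on_hand[A=32 B=58 C=21 D=49 E=32] avail[A=32 B=58 C=17 D=49 E=32] open={R1}
Step 2: reserve R2 E 6 -> on_hand[A=32 B=58 C=21 D=49 E=32] avail[A=32 B=58 C=17 D=49 E=26] open={R1,R2}
Step 3: reserve R3 D 6 -> on_hand[A=32 B=58 C=21 D=49 E=32] avail[A=32 B=58 C=17 D=43 E=26] open={R1,R2,R3}
Step 4: cancel R2 -> on_hand[A=32 B=58 C=21 D=49 E=32] avail[A=32 B=58 C=17 D=43 E=32] open={R1,R3}
Step 5: reserve R4 C 5 -> on_hand[A=32 B=58 C=21 D=49 E=32] avail[A=32 B=58 C=12 D=43 E=32] open={R1,R3,R4}
Step 6: commit R3 -> on_hand[A=32 B=58 C=21 D=43 E=32] avail[A=32 B=58 C=12 D=43 E=32] open={R1,R4}
Step 7: reserve R5 C 7 -> on_hand[A=32 B=58 C=21 D=43 E=32] avail[A=32 B=58 C=5 D=43 E=32] open={R1,R4,R5}
Step 8: commit R1 -> on_hand[A=32 B=58 C=17 D=43 E=32] avail[A=32 B=58 C=5 D=43 E=32] open={R4,R5}
Step 9: cancel R5 -> on_hand[A=32 B=58 C=17 D=43 E=32] avail[A=32 B=58 C=12 D=43 E=32] open={R4}
Step 10: commit R4 -> on_hand[A=32 B=58 C=12 D=43 E=32] avail[A=32 B=58 C=12 D=43 E=32] open={}
Step 11: reserve R6 E 5 -> on_hand[A=32 B=58 C=12 D=43 E=32] avail[A=32 B=58 C=12 D=43 E=27] open={R6}
Step 12: reserve R7 B 5 -> on_hand[A=32 B=58 C=12 D=43 E=32] avail[A=32 B=53 C=12 D=43 E=27] open={R6,R7}
Step 13: cancel R7 -> on_hand[A=32 B=58 C=12 D=43 E=32] avail[A=32 B=58 C=12 D=43 E=27] open={R6}
Step 14: cancel R6 -> on_hand[A=32 B=58 C=12 D=43 E=32] avail[A=32 B=58 C=12 D=43 E=32] open={}
Step 15: reserve R8 B 3 -> on_hand[A=32 B=58 C=12 D=43 E=32] avail[A=32 B=55 C=12 D=43 E=32] open={R8}
Step 16: commit R8 -> on_hand[A=32 B=55 C=12 D=43 E=32] avail[A=32 B=55 C=12 D=43 E=32] open={}
Final available[C] = 12

Answer: 12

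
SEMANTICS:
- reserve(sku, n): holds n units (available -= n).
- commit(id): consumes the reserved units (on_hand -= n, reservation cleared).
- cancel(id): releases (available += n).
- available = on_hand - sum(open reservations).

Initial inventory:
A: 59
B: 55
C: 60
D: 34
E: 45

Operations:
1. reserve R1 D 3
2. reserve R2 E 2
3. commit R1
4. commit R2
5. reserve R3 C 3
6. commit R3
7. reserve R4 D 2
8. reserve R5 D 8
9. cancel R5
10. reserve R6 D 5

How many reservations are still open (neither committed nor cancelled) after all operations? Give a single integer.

Step 1: reserve R1 D 3 -> on_hand[A=59 B=55 C=60 D=34 E=45] avail[A=59 B=55 C=60 D=31 E=45] open={R1}
Step 2: reserve R2 E 2 -> on_hand[A=59 B=55 C=60 D=34 E=45] avail[A=59 B=55 C=60 D=31 E=43] open={R1,R2}
Step 3: commit R1 -> on_hand[A=59 B=55 C=60 D=31 E=45] avail[A=59 B=55 C=60 D=31 E=43] open={R2}
Step 4: commit R2 -> on_hand[A=59 B=55 C=60 D=31 E=43] avail[A=59 B=55 C=60 D=31 E=43] open={}
Step 5: reserve R3 C 3 -> on_hand[A=59 B=55 C=60 D=31 E=43] avail[A=59 B=55 C=57 D=31 E=43] open={R3}
Step 6: commit R3 -> on_hand[A=59 B=55 C=57 D=31 E=43] avail[A=59 B=55 C=57 D=31 E=43] open={}
Step 7: reserve R4 D 2 -> on_hand[A=59 B=55 C=57 D=31 E=43] avail[A=59 B=55 C=57 D=29 E=43] open={R4}
Step 8: reserve R5 D 8 -> on_hand[A=59 B=55 C=57 D=31 E=43] avail[A=59 B=55 C=57 D=21 E=43] open={R4,R5}
Step 9: cancel R5 -> on_hand[A=59 B=55 C=57 D=31 E=43] avail[A=59 B=55 C=57 D=29 E=43] open={R4}
Step 10: reserve R6 D 5 -> on_hand[A=59 B=55 C=57 D=31 E=43] avail[A=59 B=55 C=57 D=24 E=43] open={R4,R6}
Open reservations: ['R4', 'R6'] -> 2

Answer: 2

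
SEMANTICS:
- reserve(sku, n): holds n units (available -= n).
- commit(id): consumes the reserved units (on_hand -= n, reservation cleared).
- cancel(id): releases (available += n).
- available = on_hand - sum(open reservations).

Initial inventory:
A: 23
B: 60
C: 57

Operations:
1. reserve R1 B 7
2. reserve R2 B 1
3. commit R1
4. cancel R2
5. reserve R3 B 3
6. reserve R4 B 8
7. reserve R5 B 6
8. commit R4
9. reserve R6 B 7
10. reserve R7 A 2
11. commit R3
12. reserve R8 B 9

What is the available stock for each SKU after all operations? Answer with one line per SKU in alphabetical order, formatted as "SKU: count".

Answer: A: 21
B: 20
C: 57

Derivation:
Step 1: reserve R1 B 7 -> on_hand[A=23 B=60 C=57] avail[A=23 B=53 C=57] open={R1}
Step 2: reserve R2 B 1 -> on_hand[A=23 B=60 C=57] avail[A=23 B=52 C=57] open={R1,R2}
Step 3: commit R1 -> on_hand[A=23 B=53 C=57] avail[A=23 B=52 C=57] open={R2}
Step 4: cancel R2 -> on_hand[A=23 B=53 C=57] avail[A=23 B=53 C=57] open={}
Step 5: reserve R3 B 3 -> on_hand[A=23 B=53 C=57] avail[A=23 B=50 C=57] open={R3}
Step 6: reserve R4 B 8 -> on_hand[A=23 B=53 C=57] avail[A=23 B=42 C=57] open={R3,R4}
Step 7: reserve R5 B 6 -> on_hand[A=23 B=53 C=57] avail[A=23 B=36 C=57] open={R3,R4,R5}
Step 8: commit R4 -> on_hand[A=23 B=45 C=57] avail[A=23 B=36 C=57] open={R3,R5}
Step 9: reserve R6 B 7 -> on_hand[A=23 B=45 C=57] avail[A=23 B=29 C=57] open={R3,R5,R6}
Step 10: reserve R7 A 2 -> on_hand[A=23 B=45 C=57] avail[A=21 B=29 C=57] open={R3,R5,R6,R7}
Step 11: commit R3 -> on_hand[A=23 B=42 C=57] avail[A=21 B=29 C=57] open={R5,R6,R7}
Step 12: reserve R8 B 9 -> on_hand[A=23 B=42 C=57] avail[A=21 B=20 C=57] open={R5,R6,R7,R8}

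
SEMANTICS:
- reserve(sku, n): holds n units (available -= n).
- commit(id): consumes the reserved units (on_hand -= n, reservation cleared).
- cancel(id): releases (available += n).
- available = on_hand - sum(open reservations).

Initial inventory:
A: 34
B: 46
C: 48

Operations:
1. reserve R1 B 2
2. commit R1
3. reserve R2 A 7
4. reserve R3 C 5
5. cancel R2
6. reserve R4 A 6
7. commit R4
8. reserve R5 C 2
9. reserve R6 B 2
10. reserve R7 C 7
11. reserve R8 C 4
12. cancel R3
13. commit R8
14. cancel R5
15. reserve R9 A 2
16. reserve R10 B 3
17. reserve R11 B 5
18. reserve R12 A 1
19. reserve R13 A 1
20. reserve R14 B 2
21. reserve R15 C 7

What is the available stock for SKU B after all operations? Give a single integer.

Answer: 32

Derivation:
Step 1: reserve R1 B 2 -> on_hand[A=34 B=46 C=48] avail[A=34 B=44 C=48] open={R1}
Step 2: commit R1 -> on_hand[A=34 B=44 C=48] avail[A=34 B=44 C=48] open={}
Step 3: reserve R2 A 7 -> on_hand[A=34 B=44 C=48] avail[A=27 B=44 C=48] open={R2}
Step 4: reserve R3 C 5 -> on_hand[A=34 B=44 C=48] avail[A=27 B=44 C=43] open={R2,R3}
Step 5: cancel R2 -> on_hand[A=34 B=44 C=48] avail[A=34 B=44 C=43] open={R3}
Step 6: reserve R4 A 6 -> on_hand[A=34 B=44 C=48] avail[A=28 B=44 C=43] open={R3,R4}
Step 7: commit R4 -> on_hand[A=28 B=44 C=48] avail[A=28 B=44 C=43] open={R3}
Step 8: reserve R5 C 2 -> on_hand[A=28 B=44 C=48] avail[A=28 B=44 C=41] open={R3,R5}
Step 9: reserve R6 B 2 -> on_hand[A=28 B=44 C=48] avail[A=28 B=42 C=41] open={R3,R5,R6}
Step 10: reserve R7 C 7 -> on_hand[A=28 B=44 C=48] avail[A=28 B=42 C=34] open={R3,R5,R6,R7}
Step 11: reserve R8 C 4 -> on_hand[A=28 B=44 C=48] avail[A=28 B=42 C=30] open={R3,R5,R6,R7,R8}
Step 12: cancel R3 -> on_hand[A=28 B=44 C=48] avail[A=28 B=42 C=35] open={R5,R6,R7,R8}
Step 13: commit R8 -> on_hand[A=28 B=44 C=44] avail[A=28 B=42 C=35] open={R5,R6,R7}
Step 14: cancel R5 -> on_hand[A=28 B=44 C=44] avail[A=28 B=42 C=37] open={R6,R7}
Step 15: reserve R9 A 2 -> on_hand[A=28 B=44 C=44] avail[A=26 B=42 C=37] open={R6,R7,R9}
Step 16: reserve R10 B 3 -> on_hand[A=28 B=44 C=44] avail[A=26 B=39 C=37] open={R10,R6,R7,R9}
Step 17: reserve R11 B 5 -> on_hand[A=28 B=44 C=44] avail[A=26 B=34 C=37] open={R10,R11,R6,R7,R9}
Step 18: reserve R12 A 1 -> on_hand[A=28 B=44 C=44] avail[A=25 B=34 C=37] open={R10,R11,R12,R6,R7,R9}
Step 19: reserve R13 A 1 -> on_hand[A=28 B=44 C=44] avail[A=24 B=34 C=37] open={R10,R11,R12,R13,R6,R7,R9}
Step 20: reserve R14 B 2 -> on_hand[A=28 B=44 C=44] avail[A=24 B=32 C=37] open={R10,R11,R12,R13,R14,R6,R7,R9}
Step 21: reserve R15 C 7 -> on_hand[A=28 B=44 C=44] avail[A=24 B=32 C=30] open={R10,R11,R12,R13,R14,R15,R6,R7,R9}
Final available[B] = 32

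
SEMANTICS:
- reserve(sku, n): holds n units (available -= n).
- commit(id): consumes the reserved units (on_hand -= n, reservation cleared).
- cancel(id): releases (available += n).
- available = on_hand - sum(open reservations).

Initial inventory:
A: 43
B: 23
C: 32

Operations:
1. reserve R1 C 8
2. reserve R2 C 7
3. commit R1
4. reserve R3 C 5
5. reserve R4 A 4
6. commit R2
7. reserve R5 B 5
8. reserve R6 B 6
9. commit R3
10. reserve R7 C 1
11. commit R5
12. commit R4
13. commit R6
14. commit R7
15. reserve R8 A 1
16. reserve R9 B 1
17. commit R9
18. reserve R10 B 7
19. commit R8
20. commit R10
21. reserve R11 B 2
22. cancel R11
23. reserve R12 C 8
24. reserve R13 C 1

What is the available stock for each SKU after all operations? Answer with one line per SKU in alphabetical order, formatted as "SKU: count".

Answer: A: 38
B: 4
C: 2

Derivation:
Step 1: reserve R1 C 8 -> on_hand[A=43 B=23 C=32] avail[A=43 B=23 C=24] open={R1}
Step 2: reserve R2 C 7 -> on_hand[A=43 B=23 C=32] avail[A=43 B=23 C=17] open={R1,R2}
Step 3: commit R1 -> on_hand[A=43 B=23 C=24] avail[A=43 B=23 C=17] open={R2}
Step 4: reserve R3 C 5 -> on_hand[A=43 B=23 C=24] avail[A=43 B=23 C=12] open={R2,R3}
Step 5: reserve R4 A 4 -> on_hand[A=43 B=23 C=24] avail[A=39 B=23 C=12] open={R2,R3,R4}
Step 6: commit R2 -> on_hand[A=43 B=23 C=17] avail[A=39 B=23 C=12] open={R3,R4}
Step 7: reserve R5 B 5 -> on_hand[A=43 B=23 C=17] avail[A=39 B=18 C=12] open={R3,R4,R5}
Step 8: reserve R6 B 6 -> on_hand[A=43 B=23 C=17] avail[A=39 B=12 C=12] open={R3,R4,R5,R6}
Step 9: commit R3 -> on_hand[A=43 B=23 C=12] avail[A=39 B=12 C=12] open={R4,R5,R6}
Step 10: reserve R7 C 1 -> on_hand[A=43 B=23 C=12] avail[A=39 B=12 C=11] open={R4,R5,R6,R7}
Step 11: commit R5 -> on_hand[A=43 B=18 C=12] avail[A=39 B=12 C=11] open={R4,R6,R7}
Step 12: commit R4 -> on_hand[A=39 B=18 C=12] avail[A=39 B=12 C=11] open={R6,R7}
Step 13: commit R6 -> on_hand[A=39 B=12 C=12] avail[A=39 B=12 C=11] open={R7}
Step 14: commit R7 -> on_hand[A=39 B=12 C=11] avail[A=39 B=12 C=11] open={}
Step 15: reserve R8 A 1 -> on_hand[A=39 B=12 C=11] avail[A=38 B=12 C=11] open={R8}
Step 16: reserve R9 B 1 -> on_hand[A=39 B=12 C=11] avail[A=38 B=11 C=11] open={R8,R9}
Step 17: commit R9 -> on_hand[A=39 B=11 C=11] avail[A=38 B=11 C=11] open={R8}
Step 18: reserve R10 B 7 -> on_hand[A=39 B=11 C=11] avail[A=38 B=4 C=11] open={R10,R8}
Step 19: commit R8 -> on_hand[A=38 B=11 C=11] avail[A=38 B=4 C=11] open={R10}
Step 20: commit R10 -> on_hand[A=38 B=4 C=11] avail[A=38 B=4 C=11] open={}
Step 21: reserve R11 B 2 -> on_hand[A=38 B=4 C=11] avail[A=38 B=2 C=11] open={R11}
Step 22: cancel R11 -> on_hand[A=38 B=4 C=11] avail[A=38 B=4 C=11] open={}
Step 23: reserve R12 C 8 -> on_hand[A=38 B=4 C=11] avail[A=38 B=4 C=3] open={R12}
Step 24: reserve R13 C 1 -> on_hand[A=38 B=4 C=11] avail[A=38 B=4 C=2] open={R12,R13}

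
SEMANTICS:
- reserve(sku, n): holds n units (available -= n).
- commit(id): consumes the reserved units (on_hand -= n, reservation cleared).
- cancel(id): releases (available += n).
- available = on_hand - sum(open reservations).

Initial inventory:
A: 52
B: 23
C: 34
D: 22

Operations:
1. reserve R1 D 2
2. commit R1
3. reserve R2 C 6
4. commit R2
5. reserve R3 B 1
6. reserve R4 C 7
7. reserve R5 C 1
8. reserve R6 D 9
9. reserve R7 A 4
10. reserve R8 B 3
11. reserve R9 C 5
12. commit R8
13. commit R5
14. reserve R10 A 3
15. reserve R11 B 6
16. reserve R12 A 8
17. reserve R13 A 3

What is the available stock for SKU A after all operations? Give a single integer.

Answer: 34

Derivation:
Step 1: reserve R1 D 2 -> on_hand[A=52 B=23 C=34 D=22] avail[A=52 B=23 C=34 D=20] open={R1}
Step 2: commit R1 -> on_hand[A=52 B=23 C=34 D=20] avail[A=52 B=23 C=34 D=20] open={}
Step 3: reserve R2 C 6 -> on_hand[A=52 B=23 C=34 D=20] avail[A=52 B=23 C=28 D=20] open={R2}
Step 4: commit R2 -> on_hand[A=52 B=23 C=28 D=20] avail[A=52 B=23 C=28 D=20] open={}
Step 5: reserve R3 B 1 -> on_hand[A=52 B=23 C=28 D=20] avail[A=52 B=22 C=28 D=20] open={R3}
Step 6: reserve R4 C 7 -> on_hand[A=52 B=23 C=28 D=20] avail[A=52 B=22 C=21 D=20] open={R3,R4}
Step 7: reserve R5 C 1 -> on_hand[A=52 B=23 C=28 D=20] avail[A=52 B=22 C=20 D=20] open={R3,R4,R5}
Step 8: reserve R6 D 9 -> on_hand[A=52 B=23 C=28 D=20] avail[A=52 B=22 C=20 D=11] open={R3,R4,R5,R6}
Step 9: reserve R7 A 4 -> on_hand[A=52 B=23 C=28 D=20] avail[A=48 B=22 C=20 D=11] open={R3,R4,R5,R6,R7}
Step 10: reserve R8 B 3 -> on_hand[A=52 B=23 C=28 D=20] avail[A=48 B=19 C=20 D=11] open={R3,R4,R5,R6,R7,R8}
Step 11: reserve R9 C 5 -> on_hand[A=52 B=23 C=28 D=20] avail[A=48 B=19 C=15 D=11] open={R3,R4,R5,R6,R7,R8,R9}
Step 12: commit R8 -> on_hand[A=52 B=20 C=28 D=20] avail[A=48 B=19 C=15 D=11] open={R3,R4,R5,R6,R7,R9}
Step 13: commit R5 -> on_hand[A=52 B=20 C=27 D=20] avail[A=48 B=19 C=15 D=11] open={R3,R4,R6,R7,R9}
Step 14: reserve R10 A 3 -> on_hand[A=52 B=20 C=27 D=20] avail[A=45 B=19 C=15 D=11] open={R10,R3,R4,R6,R7,R9}
Step 15: reserve R11 B 6 -> on_hand[A=52 B=20 C=27 D=20] avail[A=45 B=13 C=15 D=11] open={R10,R11,R3,R4,R6,R7,R9}
Step 16: reserve R12 A 8 -> on_hand[A=52 B=20 C=27 D=20] avail[A=37 B=13 C=15 D=11] open={R10,R11,R12,R3,R4,R6,R7,R9}
Step 17: reserve R13 A 3 -> on_hand[A=52 B=20 C=27 D=20] avail[A=34 B=13 C=15 D=11] open={R10,R11,R12,R13,R3,R4,R6,R7,R9}
Final available[A] = 34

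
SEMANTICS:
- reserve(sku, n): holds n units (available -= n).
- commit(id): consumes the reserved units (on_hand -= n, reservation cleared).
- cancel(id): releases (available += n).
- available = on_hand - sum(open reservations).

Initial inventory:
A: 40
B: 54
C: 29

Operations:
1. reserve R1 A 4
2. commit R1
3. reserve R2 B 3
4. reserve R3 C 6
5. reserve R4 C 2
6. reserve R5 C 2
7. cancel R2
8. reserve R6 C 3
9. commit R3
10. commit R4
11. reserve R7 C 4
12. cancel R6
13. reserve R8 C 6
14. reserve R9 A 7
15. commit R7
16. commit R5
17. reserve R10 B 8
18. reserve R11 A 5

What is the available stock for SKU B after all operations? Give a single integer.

Answer: 46

Derivation:
Step 1: reserve R1 A 4 -> on_hand[A=40 B=54 C=29] avail[A=36 B=54 C=29] open={R1}
Step 2: commit R1 -> on_hand[A=36 B=54 C=29] avail[A=36 B=54 C=29] open={}
Step 3: reserve R2 B 3 -> on_hand[A=36 B=54 C=29] avail[A=36 B=51 C=29] open={R2}
Step 4: reserve R3 C 6 -> on_hand[A=36 B=54 C=29] avail[A=36 B=51 C=23] open={R2,R3}
Step 5: reserve R4 C 2 -> on_hand[A=36 B=54 C=29] avail[A=36 B=51 C=21] open={R2,R3,R4}
Step 6: reserve R5 C 2 -> on_hand[A=36 B=54 C=29] avail[A=36 B=51 C=19] open={R2,R3,R4,R5}
Step 7: cancel R2 -> on_hand[A=36 B=54 C=29] avail[A=36 B=54 C=19] open={R3,R4,R5}
Step 8: reserve R6 C 3 -> on_hand[A=36 B=54 C=29] avail[A=36 B=54 C=16] open={R3,R4,R5,R6}
Step 9: commit R3 -> on_hand[A=36 B=54 C=23] avail[A=36 B=54 C=16] open={R4,R5,R6}
Step 10: commit R4 -> on_hand[A=36 B=54 C=21] avail[A=36 B=54 C=16] open={R5,R6}
Step 11: reserve R7 C 4 -> on_hand[A=36 B=54 C=21] avail[A=36 B=54 C=12] open={R5,R6,R7}
Step 12: cancel R6 -> on_hand[A=36 B=54 C=21] avail[A=36 B=54 C=15] open={R5,R7}
Step 13: reserve R8 C 6 -> on_hand[A=36 B=54 C=21] avail[A=36 B=54 C=9] open={R5,R7,R8}
Step 14: reserve R9 A 7 -> on_hand[A=36 B=54 C=21] avail[A=29 B=54 C=9] open={R5,R7,R8,R9}
Step 15: commit R7 -> on_hand[A=36 B=54 C=17] avail[A=29 B=54 C=9] open={R5,R8,R9}
Step 16: commit R5 -> on_hand[A=36 B=54 C=15] avail[A=29 B=54 C=9] open={R8,R9}
Step 17: reserve R10 B 8 -> on_hand[A=36 B=54 C=15] avail[A=29 B=46 C=9] open={R10,R8,R9}
Step 18: reserve R11 A 5 -> on_hand[A=36 B=54 C=15] avail[A=24 B=46 C=9] open={R10,R11,R8,R9}
Final available[B] = 46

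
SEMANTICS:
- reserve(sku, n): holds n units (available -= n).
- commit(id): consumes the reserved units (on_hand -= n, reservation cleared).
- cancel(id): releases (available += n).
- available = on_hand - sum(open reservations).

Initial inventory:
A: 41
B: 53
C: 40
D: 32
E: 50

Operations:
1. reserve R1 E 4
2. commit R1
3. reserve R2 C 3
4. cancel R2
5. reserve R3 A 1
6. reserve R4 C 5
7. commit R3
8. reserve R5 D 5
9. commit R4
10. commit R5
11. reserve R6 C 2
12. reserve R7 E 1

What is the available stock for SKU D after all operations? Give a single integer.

Step 1: reserve R1 E 4 -> on_hand[A=41 B=53 C=40 D=32 E=50] avail[A=41 B=53 C=40 D=32 E=46] open={R1}
Step 2: commit R1 -> on_hand[A=41 B=53 C=40 D=32 E=46] avail[A=41 B=53 C=40 D=32 E=46] open={}
Step 3: reserve R2 C 3 -> on_hand[A=41 B=53 C=40 D=32 E=46] avail[A=41 B=53 C=37 D=32 E=46] open={R2}
Step 4: cancel R2 -> on_hand[A=41 B=53 C=40 D=32 E=46] avail[A=41 B=53 C=40 D=32 E=46] open={}
Step 5: reserve R3 A 1 -> on_hand[A=41 B=53 C=40 D=32 E=46] avail[A=40 B=53 C=40 D=32 E=46] open={R3}
Step 6: reserve R4 C 5 -> on_hand[A=41 B=53 C=40 D=32 E=46] avail[A=40 B=53 C=35 D=32 E=46] open={R3,R4}
Step 7: commit R3 -> on_hand[A=40 B=53 C=40 D=32 E=46] avail[A=40 B=53 C=35 D=32 E=46] open={R4}
Step 8: reserve R5 D 5 -> on_hand[A=40 B=53 C=40 D=32 E=46] avail[A=40 B=53 C=35 D=27 E=46] open={R4,R5}
Step 9: commit R4 -> on_hand[A=40 B=53 C=35 D=32 E=46] avail[A=40 B=53 C=35 D=27 E=46] open={R5}
Step 10: commit R5 -> on_hand[A=40 B=53 C=35 D=27 E=46] avail[A=40 B=53 C=35 D=27 E=46] open={}
Step 11: reserve R6 C 2 -> on_hand[A=40 B=53 C=35 D=27 E=46] avail[A=40 B=53 C=33 D=27 E=46] open={R6}
Step 12: reserve R7 E 1 -> on_hand[A=40 B=53 C=35 D=27 E=46] avail[A=40 B=53 C=33 D=27 E=45] open={R6,R7}
Final available[D] = 27

Answer: 27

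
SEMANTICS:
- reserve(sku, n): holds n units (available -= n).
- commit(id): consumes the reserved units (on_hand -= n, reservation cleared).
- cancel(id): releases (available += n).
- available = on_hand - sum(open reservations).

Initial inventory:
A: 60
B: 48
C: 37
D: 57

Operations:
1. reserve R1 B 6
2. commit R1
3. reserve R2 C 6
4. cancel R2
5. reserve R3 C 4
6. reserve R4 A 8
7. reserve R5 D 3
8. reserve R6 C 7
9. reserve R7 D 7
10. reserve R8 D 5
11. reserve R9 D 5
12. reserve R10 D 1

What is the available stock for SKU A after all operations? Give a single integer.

Answer: 52

Derivation:
Step 1: reserve R1 B 6 -> on_hand[A=60 B=48 C=37 D=57] avail[A=60 B=42 C=37 D=57] open={R1}
Step 2: commit R1 -> on_hand[A=60 B=42 C=37 D=57] avail[A=60 B=42 C=37 D=57] open={}
Step 3: reserve R2 C 6 -> on_hand[A=60 B=42 C=37 D=57] avail[A=60 B=42 C=31 D=57] open={R2}
Step 4: cancel R2 -> on_hand[A=60 B=42 C=37 D=57] avail[A=60 B=42 C=37 D=57] open={}
Step 5: reserve R3 C 4 -> on_hand[A=60 B=42 C=37 D=57] avail[A=60 B=42 C=33 D=57] open={R3}
Step 6: reserve R4 A 8 -> on_hand[A=60 B=42 C=37 D=57] avail[A=52 B=42 C=33 D=57] open={R3,R4}
Step 7: reserve R5 D 3 -> on_hand[A=60 B=42 C=37 D=57] avail[A=52 B=42 C=33 D=54] open={R3,R4,R5}
Step 8: reserve R6 C 7 -> on_hand[A=60 B=42 C=37 D=57] avail[A=52 B=42 C=26 D=54] open={R3,R4,R5,R6}
Step 9: reserve R7 D 7 -> on_hand[A=60 B=42 C=37 D=57] avail[A=52 B=42 C=26 D=47] open={R3,R4,R5,R6,R7}
Step 10: reserve R8 D 5 -> on_hand[A=60 B=42 C=37 D=57] avail[A=52 B=42 C=26 D=42] open={R3,R4,R5,R6,R7,R8}
Step 11: reserve R9 D 5 -> on_hand[A=60 B=42 C=37 D=57] avail[A=52 B=42 C=26 D=37] open={R3,R4,R5,R6,R7,R8,R9}
Step 12: reserve R10 D 1 -> on_hand[A=60 B=42 C=37 D=57] avail[A=52 B=42 C=26 D=36] open={R10,R3,R4,R5,R6,R7,R8,R9}
Final available[A] = 52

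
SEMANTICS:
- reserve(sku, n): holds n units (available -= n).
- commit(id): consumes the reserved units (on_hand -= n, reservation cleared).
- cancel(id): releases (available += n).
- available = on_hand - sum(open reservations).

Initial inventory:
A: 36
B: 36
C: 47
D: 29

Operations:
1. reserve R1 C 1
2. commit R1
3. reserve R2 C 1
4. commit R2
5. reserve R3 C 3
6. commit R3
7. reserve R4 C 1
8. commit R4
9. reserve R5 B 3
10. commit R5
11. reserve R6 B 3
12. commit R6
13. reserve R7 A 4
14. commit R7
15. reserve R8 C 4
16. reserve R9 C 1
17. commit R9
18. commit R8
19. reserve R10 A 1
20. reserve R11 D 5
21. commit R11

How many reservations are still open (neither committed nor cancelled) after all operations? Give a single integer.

Step 1: reserve R1 C 1 -> on_hand[A=36 B=36 C=47 D=29] avail[A=36 B=36 C=46 D=29] open={R1}
Step 2: commit R1 -> on_hand[A=36 B=36 C=46 D=29] avail[A=36 B=36 C=46 D=29] open={}
Step 3: reserve R2 C 1 -> on_hand[A=36 B=36 C=46 D=29] avail[A=36 B=36 C=45 D=29] open={R2}
Step 4: commit R2 -> on_hand[A=36 B=36 C=45 D=29] avail[A=36 B=36 C=45 D=29] open={}
Step 5: reserve R3 C 3 -> on_hand[A=36 B=36 C=45 D=29] avail[A=36 B=36 C=42 D=29] open={R3}
Step 6: commit R3 -> on_hand[A=36 B=36 C=42 D=29] avail[A=36 B=36 C=42 D=29] open={}
Step 7: reserve R4 C 1 -> on_hand[A=36 B=36 C=42 D=29] avail[A=36 B=36 C=41 D=29] open={R4}
Step 8: commit R4 -> on_hand[A=36 B=36 C=41 D=29] avail[A=36 B=36 C=41 D=29] open={}
Step 9: reserve R5 B 3 -> on_hand[A=36 B=36 C=41 D=29] avail[A=36 B=33 C=41 D=29] open={R5}
Step 10: commit R5 -> on_hand[A=36 B=33 C=41 D=29] avail[A=36 B=33 C=41 D=29] open={}
Step 11: reserve R6 B 3 -> on_hand[A=36 B=33 C=41 D=29] avail[A=36 B=30 C=41 D=29] open={R6}
Step 12: commit R6 -> on_hand[A=36 B=30 C=41 D=29] avail[A=36 B=30 C=41 D=29] open={}
Step 13: reserve R7 A 4 -> on_hand[A=36 B=30 C=41 D=29] avail[A=32 B=30 C=41 D=29] open={R7}
Step 14: commit R7 -> on_hand[A=32 B=30 C=41 D=29] avail[A=32 B=30 C=41 D=29] open={}
Step 15: reserve R8 C 4 -> on_hand[A=32 B=30 C=41 D=29] avail[A=32 B=30 C=37 D=29] open={R8}
Step 16: reserve R9 C 1 -> on_hand[A=32 B=30 C=41 D=29] avail[A=32 B=30 C=36 D=29] open={R8,R9}
Step 17: commit R9 -> on_hand[A=32 B=30 C=40 D=29] avail[A=32 B=30 C=36 D=29] open={R8}
Step 18: commit R8 -> on_hand[A=32 B=30 C=36 D=29] avail[A=32 B=30 C=36 D=29] open={}
Step 19: reserve R10 A 1 -> on_hand[A=32 B=30 C=36 D=29] avail[A=31 B=30 C=36 D=29] open={R10}
Step 20: reserve R11 D 5 -> on_hand[A=32 B=30 C=36 D=29] avail[A=31 B=30 C=36 D=24] open={R10,R11}
Step 21: commit R11 -> on_hand[A=32 B=30 C=36 D=24] avail[A=31 B=30 C=36 D=24] open={R10}
Open reservations: ['R10'] -> 1

Answer: 1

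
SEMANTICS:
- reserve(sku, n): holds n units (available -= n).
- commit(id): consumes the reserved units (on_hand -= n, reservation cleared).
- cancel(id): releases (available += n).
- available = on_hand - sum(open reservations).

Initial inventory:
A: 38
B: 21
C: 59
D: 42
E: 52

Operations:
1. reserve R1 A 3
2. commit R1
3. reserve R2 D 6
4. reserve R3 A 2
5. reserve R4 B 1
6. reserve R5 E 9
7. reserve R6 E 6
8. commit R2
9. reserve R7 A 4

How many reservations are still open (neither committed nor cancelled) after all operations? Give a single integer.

Answer: 5

Derivation:
Step 1: reserve R1 A 3 -> on_hand[A=38 B=21 C=59 D=42 E=52] avail[A=35 B=21 C=59 D=42 E=52] open={R1}
Step 2: commit R1 -> on_hand[A=35 B=21 C=59 D=42 E=52] avail[A=35 B=21 C=59 D=42 E=52] open={}
Step 3: reserve R2 D 6 -> on_hand[A=35 B=21 C=59 D=42 E=52] avail[A=35 B=21 C=59 D=36 E=52] open={R2}
Step 4: reserve R3 A 2 -> on_hand[A=35 B=21 C=59 D=42 E=52] avail[A=33 B=21 C=59 D=36 E=52] open={R2,R3}
Step 5: reserve R4 B 1 -> on_hand[A=35 B=21 C=59 D=42 E=52] avail[A=33 B=20 C=59 D=36 E=52] open={R2,R3,R4}
Step 6: reserve R5 E 9 -> on_hand[A=35 B=21 C=59 D=42 E=52] avail[A=33 B=20 C=59 D=36 E=43] open={R2,R3,R4,R5}
Step 7: reserve R6 E 6 -> on_hand[A=35 B=21 C=59 D=42 E=52] avail[A=33 B=20 C=59 D=36 E=37] open={R2,R3,R4,R5,R6}
Step 8: commit R2 -> on_hand[A=35 B=21 C=59 D=36 E=52] avail[A=33 B=20 C=59 D=36 E=37] open={R3,R4,R5,R6}
Step 9: reserve R7 A 4 -> on_hand[A=35 B=21 C=59 D=36 E=52] avail[A=29 B=20 C=59 D=36 E=37] open={R3,R4,R5,R6,R7}
Open reservations: ['R3', 'R4', 'R5', 'R6', 'R7'] -> 5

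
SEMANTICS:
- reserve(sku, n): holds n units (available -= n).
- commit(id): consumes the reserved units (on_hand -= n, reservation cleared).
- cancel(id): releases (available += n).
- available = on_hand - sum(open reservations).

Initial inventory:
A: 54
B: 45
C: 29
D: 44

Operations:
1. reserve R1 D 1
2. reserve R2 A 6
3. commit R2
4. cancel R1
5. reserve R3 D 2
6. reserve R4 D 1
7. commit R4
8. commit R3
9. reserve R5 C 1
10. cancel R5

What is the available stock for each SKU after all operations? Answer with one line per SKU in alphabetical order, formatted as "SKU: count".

Step 1: reserve R1 D 1 -> on_hand[A=54 B=45 C=29 D=44] avail[A=54 B=45 C=29 D=43] open={R1}
Step 2: reserve R2 A 6 -> on_hand[A=54 B=45 C=29 D=44] avail[A=48 B=45 C=29 D=43] open={R1,R2}
Step 3: commit R2 -> on_hand[A=48 B=45 C=29 D=44] avail[A=48 B=45 C=29 D=43] open={R1}
Step 4: cancel R1 -> on_hand[A=48 B=45 C=29 D=44] avail[A=48 B=45 C=29 D=44] open={}
Step 5: reserve R3 D 2 -> on_hand[A=48 B=45 C=29 D=44] avail[A=48 B=45 C=29 D=42] open={R3}
Step 6: reserve R4 D 1 -> on_hand[A=48 B=45 C=29 D=44] avail[A=48 B=45 C=29 D=41] open={R3,R4}
Step 7: commit R4 -> on_hand[A=48 B=45 C=29 D=43] avail[A=48 B=45 C=29 D=41] open={R3}
Step 8: commit R3 -> on_hand[A=48 B=45 C=29 D=41] avail[A=48 B=45 C=29 D=41] open={}
Step 9: reserve R5 C 1 -> on_hand[A=48 B=45 C=29 D=41] avail[A=48 B=45 C=28 D=41] open={R5}
Step 10: cancel R5 -> on_hand[A=48 B=45 C=29 D=41] avail[A=48 B=45 C=29 D=41] open={}

Answer: A: 48
B: 45
C: 29
D: 41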